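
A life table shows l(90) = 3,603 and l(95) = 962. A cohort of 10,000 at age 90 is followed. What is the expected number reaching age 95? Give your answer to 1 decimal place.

2670.0

The relevant probability is 962/3,603 = 0.267000.
Expected number = 10,000 × 0.267000 = 2670.0.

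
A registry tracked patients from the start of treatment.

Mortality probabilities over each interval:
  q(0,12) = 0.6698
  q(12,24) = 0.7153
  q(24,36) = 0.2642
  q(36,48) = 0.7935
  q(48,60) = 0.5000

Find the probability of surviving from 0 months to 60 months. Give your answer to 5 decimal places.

Survival from 0 to 60 is the product of surviving each interval: (1 − 0.6698) × (1 − 0.7153) × (1 − 0.2642) × (1 − 0.7935) × (1 − 0.5000).
= 0.3302 × 0.2847 × 0.7358 × 0.2065 × 0.5000 = 0.007142.

0.00714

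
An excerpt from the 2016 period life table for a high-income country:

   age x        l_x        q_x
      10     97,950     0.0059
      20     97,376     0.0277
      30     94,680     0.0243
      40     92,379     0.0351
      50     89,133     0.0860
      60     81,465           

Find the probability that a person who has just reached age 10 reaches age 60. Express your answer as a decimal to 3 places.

0.832

We want 50p10 = l_60/l_10.
The conditional survival probability is l_60/l_10 = 81,465/97,950 = 0.831700.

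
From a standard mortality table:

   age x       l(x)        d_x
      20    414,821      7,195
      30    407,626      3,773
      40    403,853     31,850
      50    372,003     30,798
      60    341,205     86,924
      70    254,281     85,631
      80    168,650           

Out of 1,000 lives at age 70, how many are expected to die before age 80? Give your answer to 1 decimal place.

336.8

The relevant probability is 1 − 168,650/254,281 = 0.336757.
Expected number = 1,000 × 0.336757 = 336.8.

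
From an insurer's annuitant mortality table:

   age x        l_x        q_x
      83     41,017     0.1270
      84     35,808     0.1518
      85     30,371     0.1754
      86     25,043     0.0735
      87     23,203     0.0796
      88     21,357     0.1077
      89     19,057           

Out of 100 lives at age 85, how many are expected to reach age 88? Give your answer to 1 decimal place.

The relevant probability is 21,357/30,371 = 0.703204.
Expected number = 100 × 0.703204 = 70.3.

70.3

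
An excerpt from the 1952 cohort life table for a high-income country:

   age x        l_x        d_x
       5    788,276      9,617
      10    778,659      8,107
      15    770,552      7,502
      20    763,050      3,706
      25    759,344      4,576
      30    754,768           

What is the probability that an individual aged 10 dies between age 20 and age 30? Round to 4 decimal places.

0.0106

We want 10|10q10 = (l_20 − l_30)/l_10.
This is the probability of reaching 20 but not 30, conditional on being alive at 10: (l_20 − l_30) / l_10.
= (763,050 − 754,768) / 778,659 = 8,282 / 778,659 = 0.010636.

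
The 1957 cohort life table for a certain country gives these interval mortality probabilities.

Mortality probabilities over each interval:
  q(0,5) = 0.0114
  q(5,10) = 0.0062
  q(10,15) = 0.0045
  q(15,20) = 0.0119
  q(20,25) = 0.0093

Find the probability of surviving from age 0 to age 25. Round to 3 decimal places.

0.957

Survival from 0 to 25 is the product of surviving each interval: (1 − 0.0114) × (1 − 0.0062) × (1 − 0.0045) × (1 − 0.0119) × (1 − 0.0093).
= 0.9886 × 0.9938 × 0.9955 × 0.9881 × 0.9907 = 0.957423.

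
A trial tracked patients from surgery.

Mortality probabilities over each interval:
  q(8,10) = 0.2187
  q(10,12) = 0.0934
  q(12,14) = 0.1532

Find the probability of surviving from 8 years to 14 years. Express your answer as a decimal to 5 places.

Chaining the interval survival probabilities: (1 − 0.2187) × (1 − 0.0934) × (1 − 0.1532).
= 0.7813 × 0.9066 × 0.8468 = 0.599811.

0.59981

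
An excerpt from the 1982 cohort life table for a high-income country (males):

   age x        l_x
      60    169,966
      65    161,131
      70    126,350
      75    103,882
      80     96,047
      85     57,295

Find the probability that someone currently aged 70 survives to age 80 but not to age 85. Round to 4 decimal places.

We want 10|5q70 = (l_80 − l_85)/l_70.
This is the probability of reaching 80 but not 85, conditional on being alive at 70: (l_80 − l_85) / l_70.
= (96,047 − 57,295) / 126,350 = 38,752 / 126,350 = 0.306704.

0.3067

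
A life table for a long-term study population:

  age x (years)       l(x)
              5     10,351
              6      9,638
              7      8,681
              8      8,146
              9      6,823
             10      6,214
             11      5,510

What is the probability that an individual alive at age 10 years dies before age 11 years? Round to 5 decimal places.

P(die before 11 | alive at 10) = 1 − l(11)/l(10) = 1 − 5,510/6,214 = (704)/6,214 = 0.113293.

0.11329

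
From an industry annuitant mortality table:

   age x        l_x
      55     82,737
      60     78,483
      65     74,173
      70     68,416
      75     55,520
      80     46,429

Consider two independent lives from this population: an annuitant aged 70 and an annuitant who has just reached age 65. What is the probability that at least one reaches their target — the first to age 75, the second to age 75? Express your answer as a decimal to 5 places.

p₁ = l_75/l_70 = 55,520/68,416 = 0.811506; p₂ = l_75/l_65 = 55,520/74,173 = 0.748520.
P(at least one) = 1 − (1−p₁)(1−p₂) = 1 − 0.188494 × 0.251480 = 0.952598.

0.95260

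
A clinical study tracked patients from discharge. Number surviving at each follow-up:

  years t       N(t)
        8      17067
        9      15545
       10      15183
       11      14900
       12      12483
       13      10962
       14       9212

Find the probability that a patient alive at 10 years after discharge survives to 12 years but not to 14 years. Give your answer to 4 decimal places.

This is the probability of reaching 12 but not 14, conditional on being alive at 10: (N(12) − N(14)) / N(10).
= (12483 − 9212) / 15183 = 3271 / 15183 = 0.215438.

0.2154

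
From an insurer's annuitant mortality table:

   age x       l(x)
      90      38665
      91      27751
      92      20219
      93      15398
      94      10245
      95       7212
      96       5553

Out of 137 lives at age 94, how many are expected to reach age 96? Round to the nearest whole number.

74

The relevant probability is 5553/10245 = 0.542020.
Expected number = 137 × 0.542020 = 74.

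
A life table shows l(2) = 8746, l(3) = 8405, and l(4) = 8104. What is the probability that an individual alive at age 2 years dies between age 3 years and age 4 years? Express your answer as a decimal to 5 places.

This is the probability of reaching 3 but not 4, conditional on being alive at 2: (l(3) − l(4)) / l(2).
= (8405 − 8104) / 8746 = 301 / 8746 = 0.034416.

0.03442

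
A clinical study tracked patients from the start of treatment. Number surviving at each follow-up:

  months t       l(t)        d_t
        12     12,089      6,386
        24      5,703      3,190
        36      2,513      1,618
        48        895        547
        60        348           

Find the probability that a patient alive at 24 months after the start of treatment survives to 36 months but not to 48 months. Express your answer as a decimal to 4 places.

This is the probability of reaching 36 but not 48, conditional on being alive at 24: (l(36) − l(48)) / l(24).
= (2,513 − 895) / 5,703 = 1,618 / 5,703 = 0.283710.

0.2837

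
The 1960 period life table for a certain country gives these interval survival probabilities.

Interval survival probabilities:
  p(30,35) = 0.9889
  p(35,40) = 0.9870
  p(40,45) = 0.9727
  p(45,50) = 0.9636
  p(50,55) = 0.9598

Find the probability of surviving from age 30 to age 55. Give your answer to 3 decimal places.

0.878

Chaining the interval survival probabilities: 0.9889 × 0.9870 × 0.9727 × 0.9636 × 0.9598.
= 0.878064.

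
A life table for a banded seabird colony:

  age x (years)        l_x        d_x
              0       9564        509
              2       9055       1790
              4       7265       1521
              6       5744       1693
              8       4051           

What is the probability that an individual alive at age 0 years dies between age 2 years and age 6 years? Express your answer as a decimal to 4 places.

This is the probability of reaching 2 but not 6, conditional on being alive at 0: (l_2 − l_6) / l_0.
= (9055 − 5744) / 9564 = 3311 / 9564 = 0.346194.

0.3462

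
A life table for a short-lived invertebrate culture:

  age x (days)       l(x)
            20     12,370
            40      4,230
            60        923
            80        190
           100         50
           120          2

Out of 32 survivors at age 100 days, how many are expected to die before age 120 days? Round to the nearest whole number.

The relevant probability is 1 − 2/50 = 0.960000.
Expected number = 32 × 0.960000 = 31.

31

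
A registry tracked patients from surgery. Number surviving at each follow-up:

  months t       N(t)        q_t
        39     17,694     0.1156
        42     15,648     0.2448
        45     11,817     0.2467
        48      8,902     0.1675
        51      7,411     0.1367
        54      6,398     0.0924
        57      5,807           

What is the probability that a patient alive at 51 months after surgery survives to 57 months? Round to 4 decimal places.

0.7836

The conditional survival probability is N(57)/N(51) = 5,807/7,411 = 0.783565.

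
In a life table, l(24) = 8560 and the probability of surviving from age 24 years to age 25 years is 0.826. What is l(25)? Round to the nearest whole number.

7071

l(25) = l(24) × p = 8560 × 0.826 = 7071.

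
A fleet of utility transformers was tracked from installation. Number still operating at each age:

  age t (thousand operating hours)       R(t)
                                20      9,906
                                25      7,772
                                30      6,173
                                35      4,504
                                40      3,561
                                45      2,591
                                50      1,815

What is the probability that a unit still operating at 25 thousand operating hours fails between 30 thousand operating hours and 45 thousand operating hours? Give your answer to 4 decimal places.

This is the probability of reaching 30 but not 45, conditional on being operational at 25: (R(30) − R(45)) / R(25).
= (6,173 − 2,591) / 7,772 = 3,582 / 7,772 = 0.460885.

0.4609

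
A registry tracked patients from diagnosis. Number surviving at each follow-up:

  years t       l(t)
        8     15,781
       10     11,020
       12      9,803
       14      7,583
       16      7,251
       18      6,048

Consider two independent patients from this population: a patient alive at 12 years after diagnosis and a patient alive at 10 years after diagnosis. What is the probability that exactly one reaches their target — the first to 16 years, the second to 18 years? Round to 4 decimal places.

p₁ = l(16)/l(12) = 7,251/9,803 = 0.739672; p₂ = l(18)/l(10) = 6,048/11,020 = 0.548820.
P(exactly one) = p₁(1−p₂) + (1−p₁)p₂ = 0.333725 + 0.142873 = 0.476598.

0.4766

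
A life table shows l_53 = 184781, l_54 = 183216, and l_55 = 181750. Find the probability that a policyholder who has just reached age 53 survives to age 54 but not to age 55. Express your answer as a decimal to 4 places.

We want 1|1q53 = (l_54 − l_55)/l_53.
This is the probability of reaching 54 but not 55, conditional on being alive at 53: (l_54 − l_55) / l_53.
= (183216 − 181750) / 184781 = 1466 / 184781 = 0.007934.

0.0079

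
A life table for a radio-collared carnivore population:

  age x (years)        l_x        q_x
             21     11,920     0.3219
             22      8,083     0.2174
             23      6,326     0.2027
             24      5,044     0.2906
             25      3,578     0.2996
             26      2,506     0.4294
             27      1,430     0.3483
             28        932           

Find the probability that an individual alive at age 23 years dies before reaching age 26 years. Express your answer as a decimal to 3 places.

0.604

P(die before 26 | alive at 23) = 1 − l_26/l_23 = 1 − 2,506/6,326 = (3,820)/6,326 = 0.603857.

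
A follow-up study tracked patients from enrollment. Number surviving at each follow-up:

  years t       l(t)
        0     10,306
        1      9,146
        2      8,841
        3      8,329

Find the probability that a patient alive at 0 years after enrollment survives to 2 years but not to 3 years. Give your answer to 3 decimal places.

0.050

This is the probability of reaching 2 but not 3, conditional on being alive at 0: (l(2) − l(3)) / l(0).
= (8,841 − 8,329) / 10,306 = 512 / 10,306 = 0.049680.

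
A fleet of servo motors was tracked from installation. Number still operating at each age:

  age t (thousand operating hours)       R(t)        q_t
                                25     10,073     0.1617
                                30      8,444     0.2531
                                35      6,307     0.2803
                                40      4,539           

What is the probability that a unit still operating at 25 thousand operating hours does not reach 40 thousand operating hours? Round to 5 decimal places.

P(fail before 40 | operational at 25) = 1 − R(40)/R(25) = 1 − 4,539/10,073 = (5,534)/10,073 = 0.549389.

0.54939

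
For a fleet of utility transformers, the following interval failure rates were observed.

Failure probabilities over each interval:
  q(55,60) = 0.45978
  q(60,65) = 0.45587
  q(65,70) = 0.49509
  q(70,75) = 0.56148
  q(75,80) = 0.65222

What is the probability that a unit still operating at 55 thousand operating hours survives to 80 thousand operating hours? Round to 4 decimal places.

The overall survival probability is (1 − 0.45978) × (1 − 0.45587) × (1 − 0.49509) × (1 − 0.56148) × (1 − 0.65222).
= 0.54022 × 0.54413 × 0.50491 × 0.43852 × 0.34778 = 0.022635.

0.0226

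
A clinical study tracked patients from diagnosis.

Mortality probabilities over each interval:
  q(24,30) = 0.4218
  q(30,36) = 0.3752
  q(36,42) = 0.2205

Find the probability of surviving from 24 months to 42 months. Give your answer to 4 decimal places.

0.2816

Chaining the interval survival probabilities: (1 − 0.4218) × (1 − 0.3752) × (1 − 0.2205).
= 0.5782 × 0.6248 × 0.7795 = 0.281602.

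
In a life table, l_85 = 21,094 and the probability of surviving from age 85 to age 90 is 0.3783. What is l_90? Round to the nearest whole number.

7980

l_90 = l_85 × p = 21,094 × 0.3783 = 7980.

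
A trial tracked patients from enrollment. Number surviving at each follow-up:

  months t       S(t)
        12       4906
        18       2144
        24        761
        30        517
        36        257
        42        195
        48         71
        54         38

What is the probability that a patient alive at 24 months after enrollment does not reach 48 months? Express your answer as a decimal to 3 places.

0.907

P(die before 48 | alive at 24) = 1 − S(48)/S(24) = 1 − 71/761 = (690)/761 = 0.906702.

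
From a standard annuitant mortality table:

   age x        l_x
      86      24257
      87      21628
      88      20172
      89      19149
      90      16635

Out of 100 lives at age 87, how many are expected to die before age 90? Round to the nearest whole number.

23

The relevant probability is 1 − 16635/21628 = 0.230858.
Expected number = 100 × 0.230858 = 23.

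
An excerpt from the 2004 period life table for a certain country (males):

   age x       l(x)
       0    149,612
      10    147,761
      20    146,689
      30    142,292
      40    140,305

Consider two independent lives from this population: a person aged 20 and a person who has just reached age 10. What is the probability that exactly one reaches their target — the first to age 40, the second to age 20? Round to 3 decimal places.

p₁ = l(40)/l(20) = 140,305/146,689 = 0.956479; p₂ = l(20)/l(10) = 146,689/147,761 = 0.992745.
P(exactly one) = p₁(1−p₂) + (1−p₁)p₂ = 0.006939 + 0.043205 = 0.050145.

0.050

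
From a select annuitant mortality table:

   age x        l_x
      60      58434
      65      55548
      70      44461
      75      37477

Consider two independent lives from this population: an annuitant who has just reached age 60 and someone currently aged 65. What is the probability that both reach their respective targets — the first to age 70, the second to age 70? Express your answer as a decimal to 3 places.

p₁ = l_70/l_60 = 44461/58434 = 0.760876; p₂ = l_70/l_65 = 44461/55548 = 0.800407.
P(both) = p₁ × p₂ = 0.760876 × 0.800407 = 0.609010.

0.609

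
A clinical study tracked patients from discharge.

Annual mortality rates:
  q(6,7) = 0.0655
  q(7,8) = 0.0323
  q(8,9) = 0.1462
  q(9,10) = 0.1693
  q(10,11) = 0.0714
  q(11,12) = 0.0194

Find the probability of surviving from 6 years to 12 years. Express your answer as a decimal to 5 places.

Chaining the interval survival probabilities: (1 − 0.0655) × (1 − 0.0323) × (1 − 0.1462) × (1 − 0.1693) × (1 − 0.0714) × (1 − 0.0194).
= 0.9345 × 0.9677 × 0.8538 × 0.8307 × 0.9286 × 0.9806 = 0.584038.

0.58404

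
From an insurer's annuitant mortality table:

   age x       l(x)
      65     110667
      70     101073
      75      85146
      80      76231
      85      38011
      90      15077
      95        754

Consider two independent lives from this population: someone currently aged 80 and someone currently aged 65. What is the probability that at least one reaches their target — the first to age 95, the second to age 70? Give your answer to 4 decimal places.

p₁ = l(95)/l(80) = 754/76231 = 0.009891; p₂ = l(70)/l(65) = 101073/110667 = 0.913307.
P(at least one) = 1 − (1−p₁)(1−p₂) = 1 − 0.990109 × 0.086693 = 0.914164.

0.9142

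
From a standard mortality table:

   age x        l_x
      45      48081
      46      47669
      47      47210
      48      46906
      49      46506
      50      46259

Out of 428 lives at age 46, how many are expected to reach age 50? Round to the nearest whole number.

The relevant probability is 46259/47669 = 0.970421.
Expected number = 428 × 0.970421 = 415.

415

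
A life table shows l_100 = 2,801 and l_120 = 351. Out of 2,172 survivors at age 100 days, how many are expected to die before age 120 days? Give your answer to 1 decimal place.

The relevant probability is 1 − 351/2,801 = 0.874688.
Expected number = 2,172 × 0.874688 = 1899.8.

1899.8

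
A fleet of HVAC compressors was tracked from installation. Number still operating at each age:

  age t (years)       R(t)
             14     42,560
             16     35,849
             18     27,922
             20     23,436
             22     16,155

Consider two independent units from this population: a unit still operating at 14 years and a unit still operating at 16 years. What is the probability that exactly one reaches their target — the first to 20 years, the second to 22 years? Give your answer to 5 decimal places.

0.50500

p₁ = R(20)/R(14) = 23,436/42,560 = 0.550658; p₂ = R(22)/R(16) = 16,155/35,849 = 0.450640.
P(exactly one) = p₁(1−p₂) + (1−p₁)p₂ = 0.302509 + 0.202491 = 0.505001.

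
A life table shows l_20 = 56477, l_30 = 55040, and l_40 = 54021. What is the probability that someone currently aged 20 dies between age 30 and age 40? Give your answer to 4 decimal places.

0.0180

We want 10|10q20 = (l_30 − l_40)/l_20.
This is the probability of reaching 30 but not 40, conditional on being alive at 20: (l_30 − l_40) / l_20.
= (55040 − 54021) / 56477 = 1019 / 56477 = 0.018043.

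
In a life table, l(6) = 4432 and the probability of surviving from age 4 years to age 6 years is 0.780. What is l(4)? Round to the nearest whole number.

l(4) = l(6) / p = 4432 / 0.780 = 5682.

5682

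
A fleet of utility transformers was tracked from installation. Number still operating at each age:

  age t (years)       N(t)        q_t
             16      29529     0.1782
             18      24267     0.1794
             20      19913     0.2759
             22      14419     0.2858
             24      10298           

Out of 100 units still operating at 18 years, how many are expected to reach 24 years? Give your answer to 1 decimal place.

42.4

The relevant probability is 10298/24267 = 0.424362.
Expected number = 100 × 0.424362 = 42.4.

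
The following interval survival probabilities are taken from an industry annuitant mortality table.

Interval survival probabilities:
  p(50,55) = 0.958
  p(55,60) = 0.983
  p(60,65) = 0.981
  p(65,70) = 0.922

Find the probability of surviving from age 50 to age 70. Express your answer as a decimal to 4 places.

The overall survival probability is 0.958 × 0.983 × 0.981 × 0.922.
= 0.851763.

0.8518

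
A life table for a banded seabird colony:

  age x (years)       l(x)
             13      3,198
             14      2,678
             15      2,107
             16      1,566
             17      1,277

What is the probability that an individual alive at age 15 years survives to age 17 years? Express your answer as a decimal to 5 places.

0.60607

The conditional survival probability is l(17)/l(15) = 1,277/2,107 = 0.606075.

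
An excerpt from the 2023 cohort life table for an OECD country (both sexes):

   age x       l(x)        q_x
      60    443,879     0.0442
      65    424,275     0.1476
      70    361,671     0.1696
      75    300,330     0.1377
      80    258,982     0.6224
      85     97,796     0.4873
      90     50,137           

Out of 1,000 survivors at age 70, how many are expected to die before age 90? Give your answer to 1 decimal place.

861.4

The relevant probability is 1 − 50,137/361,671 = 0.861374.
Expected number = 1,000 × 0.861374 = 861.4.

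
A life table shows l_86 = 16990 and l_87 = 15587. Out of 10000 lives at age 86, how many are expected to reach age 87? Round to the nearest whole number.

The relevant probability is 15587/16990 = 0.917422.
Expected number = 10000 × 0.917422 = 9174.

9174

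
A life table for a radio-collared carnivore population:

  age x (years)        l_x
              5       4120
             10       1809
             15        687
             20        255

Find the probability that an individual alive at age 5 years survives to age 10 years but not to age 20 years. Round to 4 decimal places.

This is the probability of reaching 10 but not 20, conditional on being alive at 5: (l_10 − l_20) / l_5.
= (1809 − 255) / 4120 = 1554 / 4120 = 0.377184.

0.3772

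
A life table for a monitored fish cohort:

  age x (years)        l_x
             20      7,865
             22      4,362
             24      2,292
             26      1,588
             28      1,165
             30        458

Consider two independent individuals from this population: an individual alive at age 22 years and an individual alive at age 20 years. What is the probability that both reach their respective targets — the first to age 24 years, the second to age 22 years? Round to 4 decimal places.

p₁ = l_24/l_22 = 2,292/4,362 = 0.525447; p₂ = l_22/l_20 = 4,362/7,865 = 0.554609.
P(both) = p₁ × p₂ = 0.525447 × 0.554609 = 0.291418.

0.2914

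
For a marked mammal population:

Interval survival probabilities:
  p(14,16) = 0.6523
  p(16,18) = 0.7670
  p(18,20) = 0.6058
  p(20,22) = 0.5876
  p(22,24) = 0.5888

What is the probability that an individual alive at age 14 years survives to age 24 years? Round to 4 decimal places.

Chaining the interval survival probabilities: 0.6523 × 0.7670 × 0.6058 × 0.5876 × 0.5888.
= 0.104863.

0.1049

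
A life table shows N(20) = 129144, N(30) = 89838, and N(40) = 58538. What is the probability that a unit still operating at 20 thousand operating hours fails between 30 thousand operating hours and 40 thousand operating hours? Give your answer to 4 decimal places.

0.2424

This is the probability of reaching 30 but not 40, conditional on being operational at 20: (N(30) − N(40)) / N(20).
= (89838 − 58538) / 129144 = 31300 / 129144 = 0.242365.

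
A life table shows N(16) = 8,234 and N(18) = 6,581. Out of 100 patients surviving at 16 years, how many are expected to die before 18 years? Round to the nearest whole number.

20

The relevant probability is 1 − 6,581/8,234 = 0.200753.
Expected number = 100 × 0.200753 = 20.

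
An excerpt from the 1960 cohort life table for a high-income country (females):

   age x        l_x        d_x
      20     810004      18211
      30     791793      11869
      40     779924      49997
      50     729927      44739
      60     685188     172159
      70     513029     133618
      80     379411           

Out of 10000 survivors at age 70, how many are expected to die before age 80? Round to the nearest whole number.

2604

The relevant probability is 1 − 379411/513029 = 0.260449.
Expected number = 10000 × 0.260449 = 2604.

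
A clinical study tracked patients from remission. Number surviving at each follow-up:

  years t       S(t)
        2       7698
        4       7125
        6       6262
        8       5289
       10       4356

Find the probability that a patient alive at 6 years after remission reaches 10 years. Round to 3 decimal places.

0.696

The conditional survival probability is S(10)/S(6) = 4356/6262 = 0.695624.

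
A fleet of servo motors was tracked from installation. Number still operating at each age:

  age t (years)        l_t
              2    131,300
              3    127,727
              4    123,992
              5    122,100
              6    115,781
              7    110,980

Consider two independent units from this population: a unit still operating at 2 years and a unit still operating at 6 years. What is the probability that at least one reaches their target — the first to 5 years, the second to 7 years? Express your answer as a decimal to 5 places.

0.99709

p₁ = l_5/l_2 = 122,100/131,300 = 0.929931; p₂ = l_7/l_6 = 110,980/115,781 = 0.958534.
P(at least one) = 1 − (1−p₁)(1−p₂) = 1 − 0.070069 × 0.041466 = 0.997095.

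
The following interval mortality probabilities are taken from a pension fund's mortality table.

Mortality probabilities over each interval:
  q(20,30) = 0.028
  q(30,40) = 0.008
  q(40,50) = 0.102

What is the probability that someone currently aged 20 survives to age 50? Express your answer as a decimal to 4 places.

The overall survival probability is (1 − 0.028) × (1 − 0.008) × (1 − 0.102).
= 0.972 × 0.992 × 0.898 = 0.865873.

0.8659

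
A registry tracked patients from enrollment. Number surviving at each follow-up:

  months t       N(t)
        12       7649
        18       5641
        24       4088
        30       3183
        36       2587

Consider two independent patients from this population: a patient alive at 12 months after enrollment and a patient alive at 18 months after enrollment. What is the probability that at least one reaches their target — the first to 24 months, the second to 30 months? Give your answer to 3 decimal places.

0.797

p₁ = N(24)/N(12) = 4088/7649 = 0.534449; p₂ = N(30)/N(18) = 3183/5641 = 0.564262.
P(at least one) = 1 − (1−p₁)(1−p₂) = 1 − 0.465551 × 0.435738 = 0.797142.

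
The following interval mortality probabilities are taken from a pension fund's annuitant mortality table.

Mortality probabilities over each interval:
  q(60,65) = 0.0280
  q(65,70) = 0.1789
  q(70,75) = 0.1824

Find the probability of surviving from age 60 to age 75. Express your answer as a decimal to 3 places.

The overall survival probability is (1 − 0.0280) × (1 − 0.1789) × (1 − 0.1824).
= 0.9720 × 0.8211 × 0.8176 = 0.652534.

0.653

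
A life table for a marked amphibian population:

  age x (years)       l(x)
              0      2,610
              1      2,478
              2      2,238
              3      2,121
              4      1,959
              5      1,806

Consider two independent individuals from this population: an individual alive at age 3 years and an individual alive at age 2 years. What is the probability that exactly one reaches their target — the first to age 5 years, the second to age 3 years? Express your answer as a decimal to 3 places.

p₁ = l(5)/l(3) = 1,806/2,121 = 0.851485; p₂ = l(3)/l(2) = 2,121/2,238 = 0.947721.
P(exactly one) = p₁(1−p₂) + (1−p₁)p₂ = 0.044515 + 0.140751 = 0.185266.

0.185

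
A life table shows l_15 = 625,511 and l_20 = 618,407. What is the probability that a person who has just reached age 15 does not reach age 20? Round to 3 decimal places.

0.011

P(die before 20 | alive at 15) = 1 − l_20/l_15 = 1 − 618,407/625,511 = (7,104)/625,511 = 0.011357.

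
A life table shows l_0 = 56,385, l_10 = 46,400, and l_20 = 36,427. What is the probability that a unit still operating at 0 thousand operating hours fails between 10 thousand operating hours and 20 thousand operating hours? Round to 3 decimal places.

0.177

This is the probability of reaching 10 but not 20, conditional on being operational at 0: (l_10 − l_20) / l_0.
= (46,400 − 36,427) / 56,385 = 9,973 / 56,385 = 0.176873.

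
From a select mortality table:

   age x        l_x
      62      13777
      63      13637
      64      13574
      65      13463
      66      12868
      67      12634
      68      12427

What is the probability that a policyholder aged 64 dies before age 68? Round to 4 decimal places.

P(die before 68 | alive at 64) = 1 − l_68/l_64 = 1 − 12427/13574 = (1147)/13574 = 0.084500.

0.0845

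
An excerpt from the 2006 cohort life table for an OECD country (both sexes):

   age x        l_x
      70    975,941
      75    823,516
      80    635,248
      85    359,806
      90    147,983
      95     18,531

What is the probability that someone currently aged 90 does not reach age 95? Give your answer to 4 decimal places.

P(die before 95 | alive at 90) = 1 − l_95/l_90 = 1 − 18,531/147,983 = (129,452)/147,983 = 0.874776.

0.8748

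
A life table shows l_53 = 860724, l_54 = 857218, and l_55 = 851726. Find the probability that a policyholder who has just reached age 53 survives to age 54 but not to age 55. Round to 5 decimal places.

0.00638

We want 1|1q53 = (l_54 − l_55)/l_53.
This is the probability of reaching 54 but not 55, conditional on being alive at 53: (l_54 − l_55) / l_53.
= (857218 − 851726) / 860724 = 5492 / 860724 = 0.006381.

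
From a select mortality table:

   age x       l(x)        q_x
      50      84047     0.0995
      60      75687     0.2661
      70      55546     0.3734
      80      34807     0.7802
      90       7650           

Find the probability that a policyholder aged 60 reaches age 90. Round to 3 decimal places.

The conditional survival probability is l(90)/l(60) = 7650/75687 = 0.101074.

0.101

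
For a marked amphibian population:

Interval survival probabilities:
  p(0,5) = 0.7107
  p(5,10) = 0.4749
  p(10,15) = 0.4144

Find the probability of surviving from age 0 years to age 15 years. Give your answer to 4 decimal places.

0.1399

Survival from 0 to 15 is the product of surviving each interval: 0.7107 × 0.4749 × 0.4144.
= 0.139865.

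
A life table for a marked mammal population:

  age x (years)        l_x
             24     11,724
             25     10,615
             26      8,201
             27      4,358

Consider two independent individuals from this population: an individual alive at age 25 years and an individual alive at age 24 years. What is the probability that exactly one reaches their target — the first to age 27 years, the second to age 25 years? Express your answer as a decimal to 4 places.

p₁ = l_27/l_25 = 4,358/10,615 = 0.410551; p₂ = l_25/l_24 = 10,615/11,724 = 0.905408.
P(exactly one) = p₁(1−p₂) + (1−p₁)p₂ = 0.038835 + 0.533692 = 0.572527.

0.5725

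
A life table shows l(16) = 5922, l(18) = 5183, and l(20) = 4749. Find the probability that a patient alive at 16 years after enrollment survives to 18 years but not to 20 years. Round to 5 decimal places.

0.07329

This is the probability of reaching 18 but not 20, conditional on being alive at 16: (l(18) − l(20)) / l(16).
= (5183 − 4749) / 5922 = 434 / 5922 = 0.073286.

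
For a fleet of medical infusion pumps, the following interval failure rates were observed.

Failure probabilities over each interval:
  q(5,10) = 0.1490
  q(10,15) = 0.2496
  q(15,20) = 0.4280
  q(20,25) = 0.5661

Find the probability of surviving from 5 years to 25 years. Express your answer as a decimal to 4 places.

0.1585

The overall survival probability is (1 − 0.1490) × (1 − 0.2496) × (1 − 0.4280) × (1 − 0.5661).
= 0.8510 × 0.7504 × 0.5720 × 0.4339 = 0.158492.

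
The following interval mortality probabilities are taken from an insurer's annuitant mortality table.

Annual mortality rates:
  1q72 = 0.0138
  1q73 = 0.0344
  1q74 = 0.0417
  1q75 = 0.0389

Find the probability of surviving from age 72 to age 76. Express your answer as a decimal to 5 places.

0.87707

The overall survival probability is (1 − 0.0138) × (1 − 0.0344) × (1 − 0.0417) × (1 − 0.0389).
= 0.9862 × 0.9656 × 0.9583 × 0.9611 = 0.877066.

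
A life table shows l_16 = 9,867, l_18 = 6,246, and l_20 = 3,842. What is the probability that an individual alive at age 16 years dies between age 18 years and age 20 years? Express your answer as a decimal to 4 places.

0.2436

This is the probability of reaching 18 but not 20, conditional on being alive at 16: (l_18 − l_20) / l_16.
= (6,246 − 3,842) / 9,867 = 2,404 / 9,867 = 0.243640.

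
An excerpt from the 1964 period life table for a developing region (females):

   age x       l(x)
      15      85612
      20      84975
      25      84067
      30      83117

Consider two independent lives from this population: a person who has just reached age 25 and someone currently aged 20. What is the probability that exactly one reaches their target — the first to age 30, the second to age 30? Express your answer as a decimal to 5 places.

0.03267

p₁ = l(30)/l(25) = 83117/84067 = 0.988699; p₂ = l(30)/l(20) = 83117/84975 = 0.978135.
P(exactly one) = p₁(1−p₂) + (1−p₁)p₂ = 0.021618 + 0.011054 = 0.032672.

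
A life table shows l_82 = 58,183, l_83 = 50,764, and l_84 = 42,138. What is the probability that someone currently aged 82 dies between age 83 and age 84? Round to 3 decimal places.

0.148

We want 1|1q82 = (l_83 − l_84)/l_82.
This is the probability of reaching 83 but not 84, conditional on being alive at 82: (l_83 − l_84) / l_82.
= (50,764 − 42,138) / 58,183 = 8,626 / 58,183 = 0.148256.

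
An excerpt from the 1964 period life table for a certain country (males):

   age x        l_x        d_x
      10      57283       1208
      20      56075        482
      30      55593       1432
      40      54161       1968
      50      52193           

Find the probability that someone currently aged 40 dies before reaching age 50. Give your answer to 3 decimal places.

0.036

P(die before 50 | alive at 40) = 1 − l_50/l_40 = 1 − 52193/54161 = (1968)/54161 = 0.036336.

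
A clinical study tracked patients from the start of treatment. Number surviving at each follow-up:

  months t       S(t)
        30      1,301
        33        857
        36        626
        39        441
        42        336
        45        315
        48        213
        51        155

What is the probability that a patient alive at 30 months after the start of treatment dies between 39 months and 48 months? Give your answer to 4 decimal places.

This is the probability of reaching 39 but not 48, conditional on being alive at 30: (S(39) − S(48)) / S(30).
= (441 − 213) / 1,301 = 228 / 1,301 = 0.175250.

0.1752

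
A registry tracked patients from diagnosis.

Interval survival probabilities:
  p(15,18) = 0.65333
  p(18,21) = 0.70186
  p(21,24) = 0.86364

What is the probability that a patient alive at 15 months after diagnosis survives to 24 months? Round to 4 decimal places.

The overall survival probability is 0.65333 × 0.70186 × 0.86364.
= 0.396019.

0.3960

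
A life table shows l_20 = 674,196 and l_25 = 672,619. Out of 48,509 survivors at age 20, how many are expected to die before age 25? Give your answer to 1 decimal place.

The relevant probability is 1 − 672,619/674,196 = 0.002339.
Expected number = 48,509 × 0.002339 = 113.5.

113.5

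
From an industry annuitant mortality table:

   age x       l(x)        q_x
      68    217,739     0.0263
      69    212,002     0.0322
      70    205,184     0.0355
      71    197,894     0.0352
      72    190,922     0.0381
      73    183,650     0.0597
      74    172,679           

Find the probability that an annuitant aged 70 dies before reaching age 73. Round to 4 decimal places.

P(die before 73 | alive at 70) = 1 − l(73)/l(70) = 1 − 183,650/205,184 = (21,534)/205,184 = 0.104950.

0.1049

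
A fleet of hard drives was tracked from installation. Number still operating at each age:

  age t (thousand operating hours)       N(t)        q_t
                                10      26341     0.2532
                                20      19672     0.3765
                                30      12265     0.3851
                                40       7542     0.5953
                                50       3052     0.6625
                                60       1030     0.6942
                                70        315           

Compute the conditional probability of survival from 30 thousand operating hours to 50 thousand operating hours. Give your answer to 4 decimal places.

The conditional survival probability is N(50)/N(30) = 3052/12265 = 0.248838.

0.2488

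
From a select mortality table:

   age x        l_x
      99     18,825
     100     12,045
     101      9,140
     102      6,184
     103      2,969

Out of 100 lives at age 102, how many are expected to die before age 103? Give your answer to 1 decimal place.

52.0

The relevant probability is 1 − 2,969/6,184 = 0.519890.
Expected number = 100 × 0.519890 = 52.0.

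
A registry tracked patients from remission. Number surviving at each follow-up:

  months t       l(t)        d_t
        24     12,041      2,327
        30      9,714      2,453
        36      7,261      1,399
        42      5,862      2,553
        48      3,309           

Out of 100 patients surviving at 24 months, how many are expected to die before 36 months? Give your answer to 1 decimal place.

39.7

The relevant probability is 1 − 7,261/12,041 = 0.396977.
Expected number = 100 × 0.396977 = 39.7.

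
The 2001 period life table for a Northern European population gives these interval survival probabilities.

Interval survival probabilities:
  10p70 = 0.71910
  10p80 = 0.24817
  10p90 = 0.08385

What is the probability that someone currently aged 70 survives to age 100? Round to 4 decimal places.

0.0150

30p70 = 0.71910 × 0.24817 × 0.08385.
= 0.014964.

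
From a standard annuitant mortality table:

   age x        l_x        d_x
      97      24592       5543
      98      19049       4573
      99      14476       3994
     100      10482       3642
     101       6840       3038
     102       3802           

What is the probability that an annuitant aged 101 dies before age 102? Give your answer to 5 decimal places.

P(die before 102 | alive at 101) = 1 − l_102/l_101 = 1 − 3802/6840 = (3038)/6840 = 0.444152.

0.44415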